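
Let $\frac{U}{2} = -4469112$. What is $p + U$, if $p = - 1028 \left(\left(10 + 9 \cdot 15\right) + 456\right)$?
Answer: $-9556052$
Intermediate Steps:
$p = -617828$ ($p = - 1028 \left(\left(10 + 135\right) + 456\right) = - 1028 \left(145 + 456\right) = \left(-1028\right) 601 = -617828$)
$U = -8938224$ ($U = 2 \left(-4469112\right) = -8938224$)
$p + U = -617828 - 8938224 = -9556052$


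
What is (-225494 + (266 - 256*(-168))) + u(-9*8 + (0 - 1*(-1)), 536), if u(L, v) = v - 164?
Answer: -181848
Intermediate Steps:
u(L, v) = -164 + v
(-225494 + (266 - 256*(-168))) + u(-9*8 + (0 - 1*(-1)), 536) = (-225494 + (266 - 256*(-168))) + (-164 + 536) = (-225494 + (266 + 43008)) + 372 = (-225494 + 43274) + 372 = -182220 + 372 = -181848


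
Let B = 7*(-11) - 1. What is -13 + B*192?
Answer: -14989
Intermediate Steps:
B = -78 (B = -77 - 1 = -78)
-13 + B*192 = -13 - 78*192 = -13 - 14976 = -14989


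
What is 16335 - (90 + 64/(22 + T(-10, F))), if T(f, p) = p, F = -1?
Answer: 341081/21 ≈ 16242.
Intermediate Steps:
16335 - (90 + 64/(22 + T(-10, F))) = 16335 - (90 + 64/(22 - 1)) = 16335 - (90 + 64/21) = 16335 - 1*1954/21 = 16335 - 1954/21 = 341081/21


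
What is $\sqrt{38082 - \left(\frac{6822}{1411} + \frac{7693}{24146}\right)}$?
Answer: $\frac{\sqrt{44198282519284327942}}{34070006} \approx 195.13$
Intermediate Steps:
$\sqrt{38082 - \left(\frac{6822}{1411} + \frac{7693}{24146}\right)} = \sqrt{38082 - \frac{175578835}{34070006}} = \sqrt{\frac{1297278389657}{34070006}} = \frac{\sqrt{44198282519284327942}}{34070006}$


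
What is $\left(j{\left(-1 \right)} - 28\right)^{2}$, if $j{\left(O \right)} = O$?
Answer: $841$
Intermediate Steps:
$\left(j{\left(-1 \right)} - 28\right)^{2} = \left(-1 - 28\right)^{2} = \left(-29\right)^{2} = 841$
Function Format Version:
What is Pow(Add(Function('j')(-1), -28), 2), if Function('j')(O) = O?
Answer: 841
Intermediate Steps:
Pow(Add(Function('j')(-1), -28), 2) = Pow(Add(-1, -28), 2) = Pow(-29, 2) = 841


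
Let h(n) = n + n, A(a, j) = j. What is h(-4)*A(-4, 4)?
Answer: -32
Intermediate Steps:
h(n) = 2*n
h(-4)*A(-4, 4) = (2*(-4))*4 = -8*4 = -32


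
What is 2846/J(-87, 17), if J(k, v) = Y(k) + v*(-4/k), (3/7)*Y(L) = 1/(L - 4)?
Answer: 1072942/285 ≈ 3764.7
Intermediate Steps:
Y(L) = 7/(3*(-4 + L)) (Y(L) = 7/(3*(L - 4)) = 7/(3*(-4 + L)))
J(k, v) = 7/(3*(-4 + k)) - 4*v/k (J(k, v) = 7/(3*(-4 + k)) + v*(-4/k) = 7/(3*(-4 + k)) - 4*v/k)
2846/J(-87, 17) = 2846/(((⅓)*(7*(-87) - 12*17*(-4 - 87))/(-87*(-4 - 87)))) = 2846/(((⅓)*(-1/87)*(-609 - 12*17*(-91))/(-91))) = 2846/(((⅓)*(-1/87)*(-1/91)*(-609 + 18564))) = 2846/(((⅓)*(-1/87)*(-1/91)*17955)) = 2846/(285/377) = 2846*(377/285) = 1072942/285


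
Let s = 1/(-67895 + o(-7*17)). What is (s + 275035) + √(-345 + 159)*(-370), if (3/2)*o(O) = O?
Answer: 56085962302/203923 - 370*I*√186 ≈ 2.7504e+5 - 5046.1*I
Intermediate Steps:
o(O) = 2*O/3
s = -3/203923 (s = 1/(-67895 + 2*(-7*17)/3) = 1/(-67895 + (⅔)*(-119)) = 1/(-67895 - 238/3) = 1/(-203923/3) = -3/203923 ≈ -1.4711e-5)
(s + 275035) + √(-345 + 159)*(-370) = (-3/203923 + 275035) + √(-345 + 159)*(-370) = 56085962302/203923 + √(-186)*(-370) = 56085962302/203923 + (I*√186)*(-370) = 56085962302/203923 - 370*I*√186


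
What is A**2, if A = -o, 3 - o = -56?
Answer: 3481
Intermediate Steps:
o = 59 (o = 3 - 1*(-56) = 3 + 56 = 59)
A = -59 (A = -1*59 = -59)
A**2 = (-59)**2 = 3481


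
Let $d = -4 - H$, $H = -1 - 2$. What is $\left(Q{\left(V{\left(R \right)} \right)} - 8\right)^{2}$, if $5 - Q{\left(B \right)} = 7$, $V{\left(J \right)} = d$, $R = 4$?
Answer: $100$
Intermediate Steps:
$H = -3$ ($H = -1 - 2 = -3$)
$d = -1$ ($d = -4 - -3 = -4 + 3 = -1$)
$V{\left(J \right)} = -1$
$Q{\left(B \right)} = -2$ ($Q{\left(B \right)} = 5 - 7 = -2$)
$\left(Q{\left(V{\left(R \right)} \right)} - 8\right)^{2} = \left(-2 - 8\right)^{2} = \left(-10\right)^{2} = 100$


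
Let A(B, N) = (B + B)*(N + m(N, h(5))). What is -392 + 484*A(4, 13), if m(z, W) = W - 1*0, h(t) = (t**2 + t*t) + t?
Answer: 262904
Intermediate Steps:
h(t) = t + 2*t**2 (h(t) = (t**2 + t**2) + t = 2*t**2 + t = t + 2*t**2)
m(z, W) = W (m(z, W) = W + 0 = W)
A(B, N) = 2*B*(55 + N) (A(B, N) = (B + B)*(N + 5*(1 + 2*5)) = (2*B)*(N + 5*(1 + 10)) = (2*B)*(N + 5*11) = (2*B)*(N + 55) = (2*B)*(55 + N) = 2*B*(55 + N))
-392 + 484*A(4, 13) = -392 + 484*(2*4*(55 + 13)) = -392 + 484*(2*4*68) = -392 + 484*544 = -392 + 263296 = 262904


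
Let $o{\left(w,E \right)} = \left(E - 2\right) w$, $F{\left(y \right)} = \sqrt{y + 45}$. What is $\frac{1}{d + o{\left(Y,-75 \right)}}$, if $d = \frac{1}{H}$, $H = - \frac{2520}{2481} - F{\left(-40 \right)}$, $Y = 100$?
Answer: $- \frac{20897451820}{160905029294071} + \frac{683929 \sqrt{5}}{160905029294071} \approx -0.00012987$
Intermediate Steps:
$F{\left(y \right)} = \sqrt{45 + y}$
$H = - \frac{840}{827} - \sqrt{5}$ ($H = - \frac{2520}{2481} - \sqrt{45 - 40} = \left(-2520\right) \frac{1}{2481} - \sqrt{5} = - \frac{840}{827} - \sqrt{5} \approx -3.2518$)
$d = \frac{1}{- \frac{840}{827} - \sqrt{5}} \approx -0.30752$
$o{\left(w,E \right)} = w \left(-2 + E\right)$ ($o{\left(w,E \right)} = \left(-2 + E\right) w = w \left(-2 + E\right)$)
$\frac{1}{d + o{\left(Y,-75 \right)}} = \frac{1}{\left(\frac{138936}{542809} - \frac{683929 \sqrt{5}}{2714045}\right) + 100 \left(-2 - 75\right)} = \frac{1}{\left(\frac{138936}{542809} - \frac{683929 \sqrt{5}}{2714045}\right) + 100 \left(-77\right)} = \frac{1}{\left(\frac{138936}{542809} - \frac{683929 \sqrt{5}}{2714045}\right) - 7700} = \frac{1}{- \frac{4179490364}{542809} - \frac{683929 \sqrt{5}}{2714045}}$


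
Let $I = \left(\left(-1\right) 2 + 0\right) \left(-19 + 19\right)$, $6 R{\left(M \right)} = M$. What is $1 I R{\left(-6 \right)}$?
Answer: $0$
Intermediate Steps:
$R{\left(M \right)} = \frac{M}{6}$
$I = 0$ ($I = \left(-2 + 0\right) 0 = \left(-2\right) 0 = 0$)
$1 I R{\left(-6 \right)} = 1 \cdot 0 \cdot \frac{1}{6} \left(-6\right) = 0 \left(-1\right) = 0$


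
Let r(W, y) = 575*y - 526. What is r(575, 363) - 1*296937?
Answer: -88738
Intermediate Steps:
r(W, y) = -526 + 575*y
r(575, 363) - 1*296937 = (-526 + 575*363) - 1*296937 = (-526 + 208725) - 296937 = 208199 - 296937 = -88738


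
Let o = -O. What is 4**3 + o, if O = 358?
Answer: -294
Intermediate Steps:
o = -358 (o = -1*358 = -358)
4**3 + o = 4**3 - 358 = 64 - 358 = -294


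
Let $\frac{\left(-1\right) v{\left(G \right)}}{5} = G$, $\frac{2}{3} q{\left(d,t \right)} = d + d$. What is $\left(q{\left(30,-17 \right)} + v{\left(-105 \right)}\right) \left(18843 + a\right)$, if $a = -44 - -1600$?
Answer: $12545385$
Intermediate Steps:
$q{\left(d,t \right)} = 3 d$ ($q{\left(d,t \right)} = \frac{3 \left(d + d\right)}{2} = \frac{3 \cdot 2 d}{2} = 3 d$)
$a = 1556$ ($a = -44 + 1600 = 1556$)
$v{\left(G \right)} = - 5 G$
$\left(q{\left(30,-17 \right)} + v{\left(-105 \right)}\right) \left(18843 + a\right) = \left(3 \cdot 30 - -525\right) \left(18843 + 1556\right) = \left(90 + 525\right) 20399 = 615 \cdot 20399 = 12545385$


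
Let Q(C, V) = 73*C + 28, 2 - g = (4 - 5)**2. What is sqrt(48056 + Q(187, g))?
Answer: sqrt(61735) ≈ 248.47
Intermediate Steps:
g = 1 (g = 2 - (4 - 5)**2 = 2 - 1*(-1)**2 = 2 - 1*1 = 2 - 1 = 1)
Q(C, V) = 28 + 73*C
sqrt(48056 + Q(187, g)) = sqrt(48056 + (28 + 73*187)) = sqrt(48056 + (28 + 13651)) = sqrt(48056 + 13679) = sqrt(61735)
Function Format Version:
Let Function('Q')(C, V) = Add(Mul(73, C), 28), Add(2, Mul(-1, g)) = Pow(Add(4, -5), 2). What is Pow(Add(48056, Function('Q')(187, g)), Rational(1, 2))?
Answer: Pow(61735, Rational(1, 2)) ≈ 248.47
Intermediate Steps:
g = 1 (g = Add(2, Mul(-1, Pow(Add(4, -5), 2))) = Add(2, Mul(-1, Pow(-1, 2))) = Add(2, Mul(-1, 1)) = Add(2, -1) = 1)
Function('Q')(C, V) = Add(28, Mul(73, C))
Pow(Add(48056, Function('Q')(187, g)), Rational(1, 2)) = Pow(Add(48056, Add(28, Mul(73, 187))), Rational(1, 2)) = Pow(Add(48056, Add(28, 13651)), Rational(1, 2)) = Pow(Add(48056, 13679), Rational(1, 2)) = Pow(61735, Rational(1, 2))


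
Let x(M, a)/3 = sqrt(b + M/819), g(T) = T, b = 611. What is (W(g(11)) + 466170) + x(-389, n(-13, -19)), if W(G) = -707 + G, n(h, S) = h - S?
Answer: 465474 + 2*sqrt(11375455)/91 ≈ 4.6555e+5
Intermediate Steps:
x(M, a) = 3*sqrt(611 + M/819)
(W(g(11)) + 466170) + x(-389, n(-13, -19)) = ((-707 + 11) + 466170) + sqrt(45537219 + 91*(-389))/91 = (-696 + 466170) + sqrt(45537219 - 35399)/91 = 465474 + sqrt(45501820)/91 = 465474 + (2*sqrt(11375455))/91 = 465474 + 2*sqrt(11375455)/91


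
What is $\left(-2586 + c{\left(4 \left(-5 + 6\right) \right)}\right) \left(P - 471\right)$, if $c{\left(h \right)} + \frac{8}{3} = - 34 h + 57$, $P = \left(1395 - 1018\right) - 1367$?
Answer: $3897461$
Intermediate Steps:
$P = -990$ ($P = 377 - 1367 = -990$)
$c{\left(h \right)} = \frac{163}{3} - 34 h$ ($c{\left(h \right)} = - \frac{8}{3} - \left(-57 + 34 h\right) = \frac{163}{3} - 34 h$)
$\left(-2586 + c{\left(4 \left(-5 + 6\right) \right)}\right) \left(P - 471\right) = \left(-2586 + \left(\frac{163}{3} - 34 \cdot 4 \left(-5 + 6\right)\right)\right) \left(-990 - 471\right) = \left(-2586 + \left(\frac{163}{3} - 34 \cdot 4 \cdot 1\right)\right) \left(-1461\right) = \left(-2586 + \left(\frac{163}{3} - 136\right)\right) \left(-1461\right) = \left(-2586 - \frac{245}{3}\right) \left(-1461\right) = \left(- \frac{8003}{3}\right) \left(-1461\right) = 3897461$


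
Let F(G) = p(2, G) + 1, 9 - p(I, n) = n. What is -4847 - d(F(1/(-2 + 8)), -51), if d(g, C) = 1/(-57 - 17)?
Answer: -358677/74 ≈ -4847.0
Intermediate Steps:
p(I, n) = 9 - n
F(G) = 10 - G (F(G) = (9 - G) + 1 = 10 - G)
d(g, C) = -1/74 (d(g, C) = 1/(-74) = -1/74)
-4847 - d(F(1/(-2 + 8)), -51) = -4847 - 1*(-1/74) = -4847 + 1/74 = -358677/74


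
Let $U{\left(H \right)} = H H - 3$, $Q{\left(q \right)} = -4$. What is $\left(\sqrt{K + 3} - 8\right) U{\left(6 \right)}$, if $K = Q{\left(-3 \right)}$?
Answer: $-264 + 33 i \approx -264.0 + 33.0 i$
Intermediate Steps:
$K = -4$
$U{\left(H \right)} = -3 + H^{2}$ ($U{\left(H \right)} = H^{2} - 3 = -3 + H^{2}$)
$\left(\sqrt{K + 3} - 8\right) U{\left(6 \right)} = \left(\sqrt{-4 + 3} - 8\right) \left(-3 + 6^{2}\right) = \left(\sqrt{-1} - 8\right) \left(-3 + 36\right) = \left(i - 8\right) 33 = \left(-8 + i\right) 33 = -264 + 33 i$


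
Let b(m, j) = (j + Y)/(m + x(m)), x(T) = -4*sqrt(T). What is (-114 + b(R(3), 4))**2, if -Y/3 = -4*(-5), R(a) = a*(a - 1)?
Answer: 887564/75 - 60704*sqrt(6)/75 ≈ 9851.6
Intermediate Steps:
R(a) = a*(-1 + a)
Y = -60 (Y = -(-12)*(-5) = -3*20 = -60)
b(m, j) = (-60 + j)/(m - 4*sqrt(m)) (b(m, j) = (j - 60)/(m - 4*sqrt(m)) = (-60 + j)/(m - 4*sqrt(m)))
(-114 + b(R(3), 4))**2 = (-114 + (60 - 1*4)/(-3*(-1 + 3) + 4*sqrt(3*(-1 + 3))))**2 = (-114 + (60 - 4)/(-3*2 + 4*sqrt(3*2)))**2 = (-114 + 56/(-1*6 + 4*sqrt(6)))**2 = (-114 + 56/(-6 + 4*sqrt(6)))**2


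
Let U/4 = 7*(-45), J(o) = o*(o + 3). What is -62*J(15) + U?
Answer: -18000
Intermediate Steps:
J(o) = o*(3 + o)
U = -1260 (U = 4*(7*(-45)) = 4*(-315) = -1260)
-62*J(15) + U = -930*(3 + 15) - 1260 = -930*18 - 1260 = -62*270 - 1260 = -16740 - 1260 = -18000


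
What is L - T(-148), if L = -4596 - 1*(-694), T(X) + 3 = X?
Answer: -3751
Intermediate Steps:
T(X) = -3 + X
L = -3902 (L = -4596 + 694 = -3902)
L - T(-148) = -3902 - (-3 - 148) = -3902 - 1*(-151) = -3902 + 151 = -3751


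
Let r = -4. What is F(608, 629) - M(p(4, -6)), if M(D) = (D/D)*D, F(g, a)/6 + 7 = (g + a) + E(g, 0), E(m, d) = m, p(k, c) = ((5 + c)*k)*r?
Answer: 11012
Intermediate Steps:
p(k, c) = -4*k*(5 + c) (p(k, c) = ((5 + c)*k)*(-4) = (k*(5 + c))*(-4) = -4*k*(5 + c))
F(g, a) = -42 + 6*a + 12*g (F(g, a) = -42 + 6*((g + a) + g) = -42 + 6*((a + g) + g) = -42 + 6*(a + 2*g) = -42 + (6*a + 12*g) = -42 + 6*a + 12*g)
M(D) = D (M(D) = 1*D = D)
F(608, 629) - M(p(4, -6)) = (-42 + 6*629 + 12*608) - (-4)*4*(5 - 6) = (-42 + 3774 + 7296) - (-4)*4*(-1) = 11028 - 1*16 = 11028 - 16 = 11012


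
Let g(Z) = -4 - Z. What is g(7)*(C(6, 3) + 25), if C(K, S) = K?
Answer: -341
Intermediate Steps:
g(7)*(C(6, 3) + 25) = (-4 - 1*7)*(6 + 25) = (-4 - 7)*31 = -11*31 = -341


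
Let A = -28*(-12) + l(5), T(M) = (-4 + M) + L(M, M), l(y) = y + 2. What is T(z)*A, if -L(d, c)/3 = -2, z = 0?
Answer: 686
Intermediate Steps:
L(d, c) = 6 (L(d, c) = -3*(-2) = 6)
l(y) = 2 + y
T(M) = 2 + M (T(M) = (-4 + M) + 6 = 2 + M)
A = 343 (A = -28*(-12) + (2 + 5) = 336 + 7 = 343)
T(z)*A = (2 + 0)*343 = 2*343 = 686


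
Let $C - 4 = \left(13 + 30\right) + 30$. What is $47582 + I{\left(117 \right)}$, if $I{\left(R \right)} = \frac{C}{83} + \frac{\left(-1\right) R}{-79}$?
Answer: $\frac{312010968}{6557} \approx 47584.0$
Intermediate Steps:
$C = 77$ ($C = 4 + \left(\left(13 + 30\right) + 30\right) = 4 + \left(43 + 30\right) = 4 + 73 = 77$)
$I{\left(R \right)} = \frac{77}{83} + \frac{R}{79}$ ($I{\left(R \right)} = \frac{77}{83} + \frac{\left(-1\right) R}{-79} = 77 \cdot \frac{1}{83} + - R \left(- \frac{1}{79}\right) = \frac{77}{83} + \frac{R}{79}$)
$47582 + I{\left(117 \right)} = 47582 + \left(\frac{77}{83} + \frac{1}{79} \cdot 117\right) = 47582 + \left(\frac{77}{83} + \frac{117}{79}\right) = 47582 + \frac{15794}{6557} = \frac{312010968}{6557}$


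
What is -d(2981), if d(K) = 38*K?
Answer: -113278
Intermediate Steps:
-d(2981) = -38*2981 = -1*113278 = -113278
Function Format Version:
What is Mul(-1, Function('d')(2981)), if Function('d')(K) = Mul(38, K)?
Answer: -113278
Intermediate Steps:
Mul(-1, Function('d')(2981)) = Mul(-1, Mul(38, 2981)) = Mul(-1, 113278) = -113278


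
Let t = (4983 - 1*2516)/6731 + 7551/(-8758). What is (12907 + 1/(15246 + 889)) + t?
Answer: 12276148539243383/951159831230 ≈ 12907.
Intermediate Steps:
t = -29219795/58950098 (t = (4983 - 2516)*(1/6731) + 7551*(-1/8758) = 2467*(1/6731) - 7551/8758 = 2467/6731 - 7551/8758 = -29219795/58950098 ≈ -0.49567)
(12907 + 1/(15246 + 889)) + t = (12907 + 1/(15246 + 889)) - 29219795/58950098 = (12907 + 1/16135) - 29219795/58950098 = 208254446/16135 - 29219795/58950098 = 12276148539243383/951159831230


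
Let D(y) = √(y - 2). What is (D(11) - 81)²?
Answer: 6084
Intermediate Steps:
D(y) = √(-2 + y)
(D(11) - 81)² = (√(-2 + 11) - 81)² = (√9 - 81)² = (3 - 81)² = (-78)² = 6084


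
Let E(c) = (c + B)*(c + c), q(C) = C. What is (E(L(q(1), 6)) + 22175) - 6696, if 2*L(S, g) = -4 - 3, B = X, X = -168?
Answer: 33359/2 ≈ 16680.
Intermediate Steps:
B = -168
L(S, g) = -7/2 (L(S, g) = (-4 - 3)/2 = (1/2)*(-7) = -7/2)
E(c) = 2*c*(-168 + c) (E(c) = (c - 168)*(c + c) = (-168 + c)*(2*c) = 2*c*(-168 + c))
(E(L(q(1), 6)) + 22175) - 6696 = (2*(-7/2)*(-168 - 7/2) + 22175) - 6696 = (2*(-7/2)*(-343/2) + 22175) - 6696 = (2401/2 + 22175) - 6696 = 46751/2 - 6696 = 33359/2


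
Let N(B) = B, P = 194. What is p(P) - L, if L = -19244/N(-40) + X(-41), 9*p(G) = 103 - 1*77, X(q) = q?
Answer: -39349/90 ≈ -437.21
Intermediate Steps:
p(G) = 26/9 (p(G) = (103 - 1*77)/9 = (103 - 77)/9 = (1/9)*26 = 26/9)
L = 4401/10 (L = -19244/(-40) - 41 = -19244*(-1/40) - 41 = 4811/10 - 41 = 4401/10 ≈ 440.10)
p(P) - L = 26/9 - 1*4401/10 = 26/9 - 4401/10 = -39349/90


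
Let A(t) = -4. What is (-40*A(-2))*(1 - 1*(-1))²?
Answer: 640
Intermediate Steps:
(-40*A(-2))*(1 - 1*(-1))² = (-40*(-4))*(1 - 1*(-1))² = 160*(1 + 1)² = 160*2² = 160*4 = 640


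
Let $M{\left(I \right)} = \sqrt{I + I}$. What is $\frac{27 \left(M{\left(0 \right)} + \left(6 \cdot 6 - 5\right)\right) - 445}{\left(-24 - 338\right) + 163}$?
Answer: $- \frac{392}{199} \approx -1.9698$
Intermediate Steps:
$M{\left(I \right)} = \sqrt{2} \sqrt{I}$ ($M{\left(I \right)} = \sqrt{2 I} = \sqrt{2} \sqrt{I}$)
$\frac{27 \left(M{\left(0 \right)} + \left(6 \cdot 6 - 5\right)\right) - 445}{\left(-24 - 338\right) + 163} = \frac{27 \left(\sqrt{2} \sqrt{0} + \left(6 \cdot 6 - 5\right)\right) - 445}{\left(-24 - 338\right) + 163} = \frac{27 \left(\sqrt{2} \cdot 0 + \left(36 - 5\right)\right) - 445}{\left(-24 - 338\right) + 163} = \frac{27 \left(0 + 31\right) - 445}{-362 + 163} = \frac{27 \cdot 31 - 445}{-199} = \left(837 - 445\right) \left(- \frac{1}{199}\right) = 392 \left(- \frac{1}{199}\right) = - \frac{392}{199}$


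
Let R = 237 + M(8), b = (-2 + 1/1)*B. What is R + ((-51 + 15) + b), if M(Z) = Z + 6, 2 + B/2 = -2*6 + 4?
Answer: 235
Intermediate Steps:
B = -20 (B = -4 + 2*(-2*6 + 4) = -4 + 2*(-12 + 4) = -4 + 2*(-8) = -4 - 16 = -20)
M(Z) = 6 + Z
b = 20 (b = (-2 + 1/1)*(-20) = (-2 + 1)*(-20) = -1*(-20) = 20)
R = 251 (R = 237 + (6 + 8) = 237 + 14 = 251)
R + ((-51 + 15) + b) = 251 + ((-51 + 15) + 20) = 251 + (-36 + 20) = 251 - 16 = 235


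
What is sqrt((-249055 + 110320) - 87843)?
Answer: I*sqrt(226578) ≈ 476.0*I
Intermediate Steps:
sqrt((-249055 + 110320) - 87843) = sqrt(-138735 - 87843) = sqrt(-226578) = I*sqrt(226578)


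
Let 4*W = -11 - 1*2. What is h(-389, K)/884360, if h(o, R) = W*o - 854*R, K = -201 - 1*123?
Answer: 1111841/3537440 ≈ 0.31431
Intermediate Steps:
W = -13/4 (W = (-11 - 1*2)/4 = (-11 - 2)/4 = (1/4)*(-13) = -13/4 ≈ -3.2500)
K = -324 (K = -201 - 123 = -324)
h(o, R) = -854*R - 13*o/4 (h(o, R) = -13*o/4 - 854*R = -854*R - 13*o/4)
h(-389, K)/884360 = (-854*(-324) - 13/4*(-389))/884360 = (276696 + 5057/4)*(1/884360) = (1111841/4)*(1/884360) = 1111841/3537440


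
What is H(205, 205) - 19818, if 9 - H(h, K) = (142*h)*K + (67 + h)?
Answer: -5987631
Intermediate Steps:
H(h, K) = -58 - h - 142*K*h (H(h, K) = 9 - ((142*h)*K + (67 + h)) = 9 - (142*K*h + (67 + h)) = 9 - (67 + h + 142*K*h) = 9 + (-67 - h - 142*K*h) = -58 - h - 142*K*h)
H(205, 205) - 19818 = (-58 - 1*205 - 142*205*205) - 19818 = (-58 - 205 - 5967550) - 19818 = -5967813 - 19818 = -5987631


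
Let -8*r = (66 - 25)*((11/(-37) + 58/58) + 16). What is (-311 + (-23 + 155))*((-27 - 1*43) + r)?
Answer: 4122191/148 ≈ 27853.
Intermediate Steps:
r = -12669/148 (r = -(66 - 25)*((11/(-37) + 58/58) + 16)/8 = -41*((11*(-1/37) + 58*(1/58)) + 16)/8 = -41*((-11/37 + 1) + 16)/8 = -41*(26/37 + 16)/8 = -41*618/(8*37) = -⅛*25338/37 = -12669/148 ≈ -85.601)
(-311 + (-23 + 155))*((-27 - 1*43) + r) = (-311 + (-23 + 155))*((-27 - 1*43) - 12669/148) = (-311 + 132)*((-27 - 43) - 12669/148) = -179*(-70 - 12669/148) = -179*(-23029/148) = 4122191/148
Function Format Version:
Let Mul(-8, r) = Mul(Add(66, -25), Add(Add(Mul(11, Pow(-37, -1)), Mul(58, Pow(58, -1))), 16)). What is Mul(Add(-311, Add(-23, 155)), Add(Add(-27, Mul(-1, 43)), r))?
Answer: Rational(4122191, 148) ≈ 27853.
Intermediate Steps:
r = Rational(-12669, 148) (r = Mul(Rational(-1, 8), Mul(Add(66, -25), Add(Add(Mul(11, Pow(-37, -1)), Mul(58, Pow(58, -1))), 16))) = Mul(Rational(-1, 8), Mul(41, Add(Add(Mul(11, Rational(-1, 37)), Mul(58, Rational(1, 58))), 16))) = Mul(Rational(-1, 8), Mul(41, Add(Add(Rational(-11, 37), 1), 16))) = Mul(Rational(-1, 8), Mul(41, Add(Rational(26, 37), 16))) = Mul(Rational(-1, 8), Mul(41, Rational(618, 37))) = Mul(Rational(-1, 8), Rational(25338, 37)) = Rational(-12669, 148) ≈ -85.601)
Mul(Add(-311, Add(-23, 155)), Add(Add(-27, Mul(-1, 43)), r)) = Mul(Add(-311, Add(-23, 155)), Add(Add(-27, Mul(-1, 43)), Rational(-12669, 148))) = Mul(Add(-311, 132), Add(Add(-27, -43), Rational(-12669, 148))) = Mul(-179, Add(-70, Rational(-12669, 148))) = Mul(-179, Rational(-23029, 148)) = Rational(4122191, 148)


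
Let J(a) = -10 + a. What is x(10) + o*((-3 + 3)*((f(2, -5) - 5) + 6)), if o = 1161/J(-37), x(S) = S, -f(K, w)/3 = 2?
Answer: 10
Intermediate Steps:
f(K, w) = -6 (f(K, w) = -3*2 = -6)
o = -1161/47 (o = 1161/(-10 - 37) = 1161/(-47) = 1161*(-1/47) = -1161/47 ≈ -24.702)
x(10) + o*((-3 + 3)*((f(2, -5) - 5) + 6)) = 10 - 1161*(-3 + 3)*((-6 - 5) + 6)/47 = 10 - 0*(-11 + 6) = 10 - 0*(-5) = 10 - 1161/47*0 = 10 + 0 = 10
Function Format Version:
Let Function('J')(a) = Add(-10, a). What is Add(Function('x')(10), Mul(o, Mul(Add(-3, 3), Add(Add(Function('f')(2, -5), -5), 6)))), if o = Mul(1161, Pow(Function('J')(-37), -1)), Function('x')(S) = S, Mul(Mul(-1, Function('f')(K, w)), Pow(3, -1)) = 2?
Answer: 10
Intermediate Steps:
Function('f')(K, w) = -6 (Function('f')(K, w) = Mul(-3, 2) = -6)
o = Rational(-1161, 47) (o = Mul(1161, Pow(Add(-10, -37), -1)) = Mul(1161, Pow(-47, -1)) = Mul(1161, Rational(-1, 47)) = Rational(-1161, 47) ≈ -24.702)
Add(Function('x')(10), Mul(o, Mul(Add(-3, 3), Add(Add(Function('f')(2, -5), -5), 6)))) = Add(10, Mul(Rational(-1161, 47), Mul(Add(-3, 3), Add(Add(-6, -5), 6)))) = Add(10, Mul(Rational(-1161, 47), Mul(0, Add(-11, 6)))) = Add(10, Mul(Rational(-1161, 47), Mul(0, -5))) = Add(10, Mul(Rational(-1161, 47), 0)) = Add(10, 0) = 10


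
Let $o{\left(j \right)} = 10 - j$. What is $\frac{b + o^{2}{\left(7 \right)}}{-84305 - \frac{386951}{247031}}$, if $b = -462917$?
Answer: $\frac{57176313074}{10413167703} \approx 5.4908$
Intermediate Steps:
$\frac{b + o^{2}{\left(7 \right)}}{-84305 - \frac{386951}{247031}} = \frac{-462917 + \left(10 - 7\right)^{2}}{-84305 - \frac{386951}{247031}} = \frac{-462917 + 3^{2}}{-84305 - \frac{386951}{247031}} = \frac{-462917 + 9}{- \frac{20826335406}{247031}} = \left(-462908\right) \left(- \frac{247031}{20826335406}\right) = \frac{57176313074}{10413167703}$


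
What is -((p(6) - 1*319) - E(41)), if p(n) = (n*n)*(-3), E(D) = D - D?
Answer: 427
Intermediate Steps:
E(D) = 0
p(n) = -3*n² (p(n) = n²*(-3) = -3*n²)
-((p(6) - 1*319) - E(41)) = -((-3*6² - 1*319) - 1*0) = -((-3*36 - 319) + 0) = -((-108 - 319) + 0) = -(-427 + 0) = -1*(-427) = 427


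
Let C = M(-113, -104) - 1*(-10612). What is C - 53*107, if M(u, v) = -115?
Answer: 4826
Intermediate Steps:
C = 10497 (C = -115 - 1*(-10612) = -115 + 10612 = 10497)
C - 53*107 = 10497 - 53*107 = 10497 - 1*5671 = 10497 - 5671 = 4826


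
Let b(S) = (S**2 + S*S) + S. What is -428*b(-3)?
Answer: -6420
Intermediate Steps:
b(S) = S + 2*S**2 (b(S) = (S**2 + S**2) + S = 2*S**2 + S = S + 2*S**2)
-428*b(-3) = -(-1284)*(1 + 2*(-3)) = -(-1284)*(1 - 6) = -(-1284)*(-5) = -428*15 = -6420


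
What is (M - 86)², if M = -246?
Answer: 110224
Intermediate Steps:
(M - 86)² = (-246 - 86)² = (-332)² = 110224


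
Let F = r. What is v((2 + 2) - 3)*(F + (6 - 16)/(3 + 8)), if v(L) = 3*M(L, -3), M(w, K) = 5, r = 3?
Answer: 345/11 ≈ 31.364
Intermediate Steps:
F = 3
v(L) = 15 (v(L) = 3*5 = 15)
v((2 + 2) - 3)*(F + (6 - 16)/(3 + 8)) = 15*(3 + (6 - 16)/(3 + 8)) = 15*(3 - 10/11) = 15*(23/11) = 345/11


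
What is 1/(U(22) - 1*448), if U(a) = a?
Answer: -1/426 ≈ -0.0023474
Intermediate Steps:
1/(U(22) - 1*448) = 1/(22 - 1*448) = 1/(22 - 448) = 1/(-426) = -1/426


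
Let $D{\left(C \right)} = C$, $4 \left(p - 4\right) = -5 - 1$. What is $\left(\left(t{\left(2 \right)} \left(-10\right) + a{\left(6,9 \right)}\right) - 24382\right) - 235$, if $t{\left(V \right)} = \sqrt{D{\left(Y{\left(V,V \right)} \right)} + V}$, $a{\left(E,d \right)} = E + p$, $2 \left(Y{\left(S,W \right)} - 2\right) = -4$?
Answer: $- \frac{49217}{2} - 10 \sqrt{2} \approx -24623.0$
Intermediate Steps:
$p = \frac{5}{2}$ ($p = 4 + \frac{-5 - 1}{4} = 4 + \frac{1}{4} \left(-6\right) = 4 - \frac{3}{2} = \frac{5}{2} \approx 2.5$)
$Y{\left(S,W \right)} = 0$ ($Y{\left(S,W \right)} = 2 + \frac{1}{2} \left(-4\right) = 2 - 2 = 0$)
$a{\left(E,d \right)} = \frac{5}{2} + E$ ($a{\left(E,d \right)} = E + \frac{5}{2} = \frac{5}{2} + E$)
$t{\left(V \right)} = \sqrt{V}$ ($t{\left(V \right)} = \sqrt{0 + V} = \sqrt{V}$)
$\left(\left(t{\left(2 \right)} \left(-10\right) + a{\left(6,9 \right)}\right) - 24382\right) - 235 = \left(\left(\sqrt{2} \left(-10\right) + \left(\frac{5}{2} + 6\right)\right) - 24382\right) - 235 = \left(\left(- 10 \sqrt{2} + \frac{17}{2}\right) - 24382\right) - 235 = \left(\left(\frac{17}{2} - 10 \sqrt{2}\right) - 24382\right) - 235 = \left(- \frac{48747}{2} - 10 \sqrt{2}\right) - 235 = - \frac{49217}{2} - 10 \sqrt{2}$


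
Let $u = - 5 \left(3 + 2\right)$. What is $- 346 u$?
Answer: $8650$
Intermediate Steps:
$u = -25$ ($u = \left(-5\right) 5 = -25$)
$- 346 u = \left(-346\right) \left(-25\right) = 8650$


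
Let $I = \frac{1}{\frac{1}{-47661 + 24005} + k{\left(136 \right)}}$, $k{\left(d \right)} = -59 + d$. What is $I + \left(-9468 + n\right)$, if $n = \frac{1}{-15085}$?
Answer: $- \frac{260156552813331}{27477493435} \approx -9468.0$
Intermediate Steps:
$n = - \frac{1}{15085} \approx -6.6291 \cdot 10^{-5}$
$I = \frac{23656}{1821511}$ ($I = \frac{1}{\frac{1}{-47661 + 24005} + \left(-59 + 136\right)} = \frac{1}{\frac{1}{-23656} + 77} = \frac{1}{- \frac{1}{23656} + 77} = \frac{1}{\frac{1821511}{23656}} = \frac{23656}{1821511} \approx 0.012987$)
$I + \left(-9468 + n\right) = \frac{23656}{1821511} - \frac{142824781}{15085} = - \frac{260156552813331}{27477493435}$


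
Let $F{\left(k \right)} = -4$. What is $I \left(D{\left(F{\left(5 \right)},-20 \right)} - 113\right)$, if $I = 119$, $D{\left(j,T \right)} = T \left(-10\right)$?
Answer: $10353$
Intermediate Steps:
$D{\left(j,T \right)} = - 10 T$
$I \left(D{\left(F{\left(5 \right)},-20 \right)} - 113\right) = 119 \left(\left(-10\right) \left(-20\right) - 113\right) = 119 \left(200 - 113\right) = 119 \cdot 87 = 10353$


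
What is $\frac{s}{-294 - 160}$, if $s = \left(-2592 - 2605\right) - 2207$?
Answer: $\frac{3702}{227} \approx 16.308$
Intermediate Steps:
$s = -7404$ ($s = -5197 - 2207 = -7404$)
$\frac{s}{-294 - 160} = - \frac{7404}{-294 - 160} = - \frac{7404}{-454} = \left(-7404\right) \left(- \frac{1}{454}\right) = \frac{3702}{227}$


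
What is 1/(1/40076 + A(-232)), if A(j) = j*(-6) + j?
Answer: 40076/46488161 ≈ 0.00086207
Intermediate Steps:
A(j) = -5*j (A(j) = -6*j + j = -5*j)
1/(1/40076 + A(-232)) = 1/(1/40076 - 5*(-232)) = 1/(1/40076 + 1160) = 1/(46488161/40076) = 40076/46488161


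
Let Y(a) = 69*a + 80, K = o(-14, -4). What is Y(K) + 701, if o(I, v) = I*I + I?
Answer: 13339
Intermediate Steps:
o(I, v) = I + I**2 (o(I, v) = I**2 + I = I + I**2)
K = 182 (K = -14*(1 - 14) = -14*(-13) = 182)
Y(a) = 80 + 69*a
Y(K) + 701 = (80 + 69*182) + 701 = (80 + 12558) + 701 = 12638 + 701 = 13339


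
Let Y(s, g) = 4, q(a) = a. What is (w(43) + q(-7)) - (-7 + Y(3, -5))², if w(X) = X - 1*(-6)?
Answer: 33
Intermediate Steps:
w(X) = 6 + X (w(X) = X + 6 = 6 + X)
(w(43) + q(-7)) - (-7 + Y(3, -5))² = ((6 + 43) - 7) - (-7 + 4)² = (49 - 7) - 1*(-3)² = 42 - 1*9 = 42 - 9 = 33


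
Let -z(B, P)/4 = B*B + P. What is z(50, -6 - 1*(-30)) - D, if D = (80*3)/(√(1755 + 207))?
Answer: -10096 - 40*√218/109 ≈ -10101.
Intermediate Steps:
z(B, P) = -4*P - 4*B² (z(B, P) = -4*(B*B + P) = -4*(B² + P) = -4*(P + B²) = -4*P - 4*B²)
D = 40*√218/109 (D = 240/(√1962) = 240/((3*√218)) = 240*(√218/654) = 40*√218/109 ≈ 5.4183)
z(50, -6 - 1*(-30)) - D = (-4*(-6 - 1*(-30)) - 4*50²) - 40*√218/109 = (-4*(-6 + 30) - 4*2500) - 40*√218/109 = (-4*24 - 10000) - 40*√218/109 = (-96 - 10000) - 40*√218/109 = -10096 - 40*√218/109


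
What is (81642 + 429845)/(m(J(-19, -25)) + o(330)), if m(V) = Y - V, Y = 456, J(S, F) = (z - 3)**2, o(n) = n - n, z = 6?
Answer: 511487/447 ≈ 1144.3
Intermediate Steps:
o(n) = 0
J(S, F) = 9 (J(S, F) = (6 - 3)**2 = 3**2 = 9)
m(V) = 456 - V
(81642 + 429845)/(m(J(-19, -25)) + o(330)) = (81642 + 429845)/((456 - 1*9) + 0) = 511487/((456 - 9) + 0) = 511487/(447 + 0) = 511487/447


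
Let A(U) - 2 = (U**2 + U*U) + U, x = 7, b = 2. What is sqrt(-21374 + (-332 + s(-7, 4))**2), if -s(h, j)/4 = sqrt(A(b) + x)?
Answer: sqrt(89154 + 2656*sqrt(19)) ≈ 317.38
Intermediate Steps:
A(U) = 2 + U + 2*U**2 (A(U) = 2 + ((U**2 + U*U) + U) = 2 + ((U**2 + U**2) + U) = 2 + (2*U**2 + U) = 2 + (U + 2*U**2) = 2 + U + 2*U**2)
s(h, j) = -4*sqrt(19) (s(h, j) = -4*sqrt((2 + 2 + 2*2**2) + 7) = -4*sqrt((2 + 2 + 2*4) + 7) = -4*sqrt((2 + 2 + 8) + 7) = -4*sqrt(12 + 7) = -4*sqrt(19))
sqrt(-21374 + (-332 + s(-7, 4))**2) = sqrt(-21374 + (-332 - 4*sqrt(19))**2)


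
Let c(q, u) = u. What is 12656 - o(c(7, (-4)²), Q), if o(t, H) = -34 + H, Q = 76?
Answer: 12614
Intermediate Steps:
12656 - o(c(7, (-4)²), Q) = 12656 - (-34 + 76) = 12656 - 1*42 = 12656 - 42 = 12614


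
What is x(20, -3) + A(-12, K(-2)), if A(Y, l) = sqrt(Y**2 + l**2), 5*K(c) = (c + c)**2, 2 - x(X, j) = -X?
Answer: 22 + 4*sqrt(241)/5 ≈ 34.419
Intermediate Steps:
x(X, j) = 2 + X (x(X, j) = 2 - (-1)*X = 2 + X)
K(c) = 4*c**2/5 (K(c) = (c + c)**2/5 = (2*c)**2/5 = (4*c**2)/5 = 4*c**2/5)
x(20, -3) + A(-12, K(-2)) = (2 + 20) + sqrt((-12)**2 + ((4/5)*(-2)**2)**2) = 22 + sqrt(144 + ((4/5)*4)**2) = 22 + sqrt(144 + (16/5)**2) = 22 + sqrt(144 + 256/25) = 22 + sqrt(3856/25) = 22 + 4*sqrt(241)/5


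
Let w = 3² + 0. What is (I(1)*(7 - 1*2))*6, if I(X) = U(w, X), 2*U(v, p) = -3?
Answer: -45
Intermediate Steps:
w = 9 (w = 9 + 0 = 9)
U(v, p) = -3/2 (U(v, p) = (½)*(-3) = -3/2)
I(X) = -3/2
(I(1)*(7 - 1*2))*6 = -3*(7 - 1*2)/2*6 = -3*(7 - 2)/2*6 = -3/2*5*6 = -15/2*6 = -45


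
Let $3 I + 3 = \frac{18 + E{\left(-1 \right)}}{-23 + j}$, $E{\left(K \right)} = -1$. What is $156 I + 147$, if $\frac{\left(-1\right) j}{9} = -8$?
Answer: $\frac{443}{49} \approx 9.0408$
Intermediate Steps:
$j = 72$ ($j = \left(-9\right) \left(-8\right) = 72$)
$I = - \frac{130}{147}$ ($I = -1 + \frac{\left(18 - 1\right) \frac{1}{-23 + 72}}{3} = -1 + \frac{17 \cdot \frac{1}{49}}{3} = -1 + \frac{1}{3} \cdot \frac{17}{49} = -1 + \frac{17}{147} = - \frac{130}{147} \approx -0.88435$)
$156 I + 147 = 156 \left(- \frac{130}{147}\right) + 147 = - \frac{6760}{49} + 147 = \frac{443}{49}$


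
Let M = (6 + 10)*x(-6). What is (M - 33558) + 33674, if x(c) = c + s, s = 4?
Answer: 84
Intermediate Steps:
x(c) = 4 + c (x(c) = c + 4 = 4 + c)
M = -32 (M = (6 + 10)*(4 - 6) = 16*(-2) = -32)
(M - 33558) + 33674 = (-32 - 33558) + 33674 = -33590 + 33674 = 84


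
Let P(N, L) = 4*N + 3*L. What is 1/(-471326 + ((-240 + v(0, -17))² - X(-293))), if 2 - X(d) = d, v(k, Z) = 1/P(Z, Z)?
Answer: -14161/5862894260 ≈ -2.4154e-6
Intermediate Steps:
P(N, L) = 3*L + 4*N
v(k, Z) = 1/(7*Z) (v(k, Z) = 1/(3*Z + 4*Z) = 1/(7*Z))
X(d) = 2 - d
1/(-471326 + ((-240 + v(0, -17))² - X(-293))) = 1/(-471326 + ((-240 + (⅐)/(-17))² - (2 - 1*(-293)))) = 1/(-471326 + ((-240 + (⅐)*(-1/17))² - (2 + 293))) = 1/(-471326 + ((-240 - 1/119)² - 1*295)) = 1/(-471326 + ((-28561/119)² - 295)) = 1/(-471326 + (815730721/14161 - 295)) = 1/(-471326 + 811553226/14161) = 1/(-5862894260/14161) = -14161/5862894260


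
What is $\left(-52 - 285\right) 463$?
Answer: $-156031$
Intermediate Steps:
$\left(-52 - 285\right) 463 = \left(-337\right) 463 = -156031$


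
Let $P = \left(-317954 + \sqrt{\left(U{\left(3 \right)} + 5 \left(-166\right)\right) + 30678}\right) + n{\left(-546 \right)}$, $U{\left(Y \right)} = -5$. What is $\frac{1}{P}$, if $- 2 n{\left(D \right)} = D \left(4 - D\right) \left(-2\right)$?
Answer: $- \frac{618254}{382237978673} - \frac{\sqrt{29843}}{382237978673} \approx -1.6179 \cdot 10^{-6}$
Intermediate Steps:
$n{\left(D \right)} = D \left(4 - D\right)$ ($n{\left(D \right)} = - \frac{D \left(4 - D\right) \left(-2\right)}{2} = - \frac{\left(-2\right) D \left(4 - D\right)}{2} = D \left(4 - D\right)$)
$P = -618254 + \sqrt{29843}$ ($P = \left(-317954 + \sqrt{\left(-5 + 5 \left(-166\right)\right) + 30678}\right) - 546 \left(4 - -546\right) = \left(-317954 + \sqrt{\left(-5 - 830\right) + 30678}\right) - 546 \left(4 + 546\right) = \left(-317954 + \sqrt{-835 + 30678}\right) - 300300 = \left(-317954 + \sqrt{29843}\right) - 300300 = -618254 + \sqrt{29843} \approx -6.1808 \cdot 10^{5}$)
$\frac{1}{P} = \frac{1}{-618254 + \sqrt{29843}}$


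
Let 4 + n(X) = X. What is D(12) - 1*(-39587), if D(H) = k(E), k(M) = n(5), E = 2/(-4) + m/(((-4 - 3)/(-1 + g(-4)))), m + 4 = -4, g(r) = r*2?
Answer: 39588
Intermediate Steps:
g(r) = 2*r
m = -8 (m = -4 - 4 = -8)
n(X) = -4 + X
E = -151/14 (E = 2/(-4) - 8*(-1 + 2*(-4))/(-4 - 3) = 2*(-1/4) - 8/((-7/(-1 - 8))) = -1/2 - 8/((-7/(-9))) = -1/2 - 8/((-7*(-1/9))) = -1/2 - 8/7/9 = -1/2 - 8*9/7 = -1/2 - 72/7 = -151/14 ≈ -10.786)
k(M) = 1 (k(M) = -4 + 5 = 1)
D(H) = 1
D(12) - 1*(-39587) = 1 - 1*(-39587) = 1 + 39587 = 39588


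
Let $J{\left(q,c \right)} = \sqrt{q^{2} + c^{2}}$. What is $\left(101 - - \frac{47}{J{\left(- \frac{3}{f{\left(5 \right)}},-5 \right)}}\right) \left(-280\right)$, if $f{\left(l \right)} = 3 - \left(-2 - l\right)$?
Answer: $-28280 - \frac{131600 \sqrt{2509}}{2509} \approx -30907.0$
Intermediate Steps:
$f{\left(l \right)} = 5 + l$ ($f{\left(l \right)} = 3 + \left(2 + l\right) = 5 + l$)
$J{\left(q,c \right)} = \sqrt{c^{2} + q^{2}}$
$\left(101 - - \frac{47}{J{\left(- \frac{3}{f{\left(5 \right)}},-5 \right)}}\right) \left(-280\right) = \left(101 - - \frac{47}{\sqrt{\left(-5\right)^{2} + \left(- \frac{3}{5 + 5}\right)^{2}}}\right) \left(-280\right) = \left(101 - - \frac{47}{\sqrt{25 + \left(- \frac{3}{10}\right)^{2}}}\right) \left(-280\right) = \left(101 - - \frac{47}{\sqrt{25 + \frac{9}{100}}}\right) \left(-280\right) = \left(101 - - \frac{47}{\sqrt{\frac{2509}{100}}}\right) \left(-280\right) = \left(101 - - \frac{47}{\frac{1}{10} \sqrt{2509}}\right) \left(-280\right) = \left(101 - - 47 \frac{10 \sqrt{2509}}{2509}\right) \left(-280\right) = \left(101 - - \frac{470 \sqrt{2509}}{2509}\right) \left(-280\right) = \left(101 + \frac{470 \sqrt{2509}}{2509}\right) \left(-280\right) = -28280 - \frac{131600 \sqrt{2509}}{2509}$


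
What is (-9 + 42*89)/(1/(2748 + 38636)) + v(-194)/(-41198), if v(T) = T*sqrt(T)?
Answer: 154320936 + 97*I*sqrt(194)/20599 ≈ 1.5432e+8 + 0.065588*I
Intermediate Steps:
v(T) = T**(3/2)
(-9 + 42*89)/(1/(2748 + 38636)) + v(-194)/(-41198) = (-9 + 42*89)/(1/(2748 + 38636)) + (-194)**(3/2)/(-41198) = (-9 + 3738)/(1/41384) - 194*I*sqrt(194)*(-1/41198) = 3729/(1/41384) + 97*I*sqrt(194)/20599 = 3729*41384 + 97*I*sqrt(194)/20599 = 154320936 + 97*I*sqrt(194)/20599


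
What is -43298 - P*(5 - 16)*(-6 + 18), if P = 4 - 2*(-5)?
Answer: -41450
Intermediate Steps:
P = 14 (P = 4 + 10 = 14)
-43298 - P*(5 - 16)*(-6 + 18) = -43298 - 14*(5 - 16)*(-6 + 18) = -43298 - 14*(-11)*12 = -43298 - (-154)*12 = -43298 - 1*(-1848) = -43298 + 1848 = -41450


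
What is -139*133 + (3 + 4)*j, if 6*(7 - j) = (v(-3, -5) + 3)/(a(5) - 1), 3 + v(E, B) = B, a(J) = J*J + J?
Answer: -3208177/174 ≈ -18438.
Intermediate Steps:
a(J) = J + J**2 (a(J) = J**2 + J = J + J**2)
v(E, B) = -3 + B
j = 1223/174 (j = 7 - ((-3 - 5) + 3)/(6*(5*(1 + 5) - 1)) = 7 - (-8 + 3)/(6*(5*6 - 1)) = 7 - (-5)/(6*(30 - 1)) = 7 - (-5)/(6*29) = 7 - 1/6*(-5/29) = 7 + 5/174 = 1223/174 ≈ 7.0287)
-139*133 + (3 + 4)*j = -139*133 + (3 + 4)*(1223/174) = -18487 + 7*(1223/174) = -18487 + 8561/174 = -3208177/174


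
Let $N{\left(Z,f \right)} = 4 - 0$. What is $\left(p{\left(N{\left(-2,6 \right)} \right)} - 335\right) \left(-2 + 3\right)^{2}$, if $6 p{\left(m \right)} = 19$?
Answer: $- \frac{1991}{6} \approx -331.83$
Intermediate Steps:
$N{\left(Z,f \right)} = 4$ ($N{\left(Z,f \right)} = 4 + 0 = 4$)
$p{\left(m \right)} = \frac{19}{6}$ ($p{\left(m \right)} = \frac{1}{6} \cdot 19 = \frac{19}{6}$)
$\left(p{\left(N{\left(-2,6 \right)} \right)} - 335\right) \left(-2 + 3\right)^{2} = \left(\frac{19}{6} - 335\right) \left(-2 + 3\right)^{2} = - \frac{1991 \cdot 1^{2}}{6} = \left(- \frac{1991}{6}\right) 1 = - \frac{1991}{6}$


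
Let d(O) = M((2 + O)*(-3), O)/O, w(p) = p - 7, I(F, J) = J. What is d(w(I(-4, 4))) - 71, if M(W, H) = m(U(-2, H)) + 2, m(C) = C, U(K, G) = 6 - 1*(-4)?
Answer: -75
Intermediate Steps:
w(p) = -7 + p
U(K, G) = 10 (U(K, G) = 6 + 4 = 10)
M(W, H) = 12 (M(W, H) = 10 + 2 = 12)
d(O) = 12/O
d(w(I(-4, 4))) - 71 = 12/(-7 + 4) - 71 = 12/(-3) - 71 = 12*(-⅓) - 71 = -4 - 71 = -75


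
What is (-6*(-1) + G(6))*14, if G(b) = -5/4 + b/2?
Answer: 217/2 ≈ 108.50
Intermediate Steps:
G(b) = -5/4 + b/2 (G(b) = -5*1/4 + b*(1/2) = -5/4 + b/2)
(-6*(-1) + G(6))*14 = (-6*(-1) + (-5/4 + (1/2)*6))*14 = (6 + (-5/4 + 3))*14 = (6 + 7/4)*14 = (31/4)*14 = 217/2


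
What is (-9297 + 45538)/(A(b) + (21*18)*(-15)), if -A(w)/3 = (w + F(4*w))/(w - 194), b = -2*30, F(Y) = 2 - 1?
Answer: -9205214/1440357 ≈ -6.3909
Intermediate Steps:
F(Y) = 1
b = -60
A(w) = -3*(1 + w)/(-194 + w) (A(w) = -3*(w + 1)/(w - 194) = -3*(1 + w)/(-194 + w))
(-9297 + 45538)/(A(b) + (21*18)*(-15)) = (-9297 + 45538)/(3*(-1 - 1*(-60))/(-194 - 60) + (21*18)*(-15)) = 36241/(3*(-1 + 60)/(-254) + 378*(-15)) = 36241/(3*(-1/254)*59 - 5670) = 36241/(-177/254 - 5670) = 36241/(-1440357/254) = 36241*(-254/1440357) = -9205214/1440357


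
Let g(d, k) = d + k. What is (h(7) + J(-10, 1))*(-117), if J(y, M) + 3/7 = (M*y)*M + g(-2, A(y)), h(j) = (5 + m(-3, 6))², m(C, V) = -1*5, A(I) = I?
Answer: 18369/7 ≈ 2624.1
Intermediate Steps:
m(C, V) = -5
h(j) = 0 (h(j) = (5 - 5)² = 0² = 0)
J(y, M) = -17/7 + y + y*M² (J(y, M) = -3/7 + ((M*y)*M + (-2 + y)) = -3/7 + (y*M² + (-2 + y)) = -3/7 + (-2 + y + y*M²) = -17/7 + y + y*M²)
(h(7) + J(-10, 1))*(-117) = (0 + (-17/7 - 10 - 10*1²))*(-117) = (0 + (-17/7 - 10 - 10*1))*(-117) = (0 + (-17/7 - 10 - 10))*(-117) = (0 - 157/7)*(-117) = -157/7*(-117) = 18369/7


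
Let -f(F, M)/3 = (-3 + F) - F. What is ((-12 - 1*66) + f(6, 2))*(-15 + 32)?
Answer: -1173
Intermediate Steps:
f(F, M) = 9 (f(F, M) = -3*((-3 + F) - F) = -3*(-3) = 9)
((-12 - 1*66) + f(6, 2))*(-15 + 32) = ((-12 - 1*66) + 9)*(-15 + 32) = ((-12 - 66) + 9)*17 = (-78 + 9)*17 = -69*17 = -1173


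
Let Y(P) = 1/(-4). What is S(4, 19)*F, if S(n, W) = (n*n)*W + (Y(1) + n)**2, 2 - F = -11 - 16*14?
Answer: 1206093/16 ≈ 75381.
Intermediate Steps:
F = 237 (F = 2 - (-11 - 16*14) = 2 - (-11 - 224) = 2 - 1*(-235) = 2 + 235 = 237)
Y(P) = -1/4
S(n, W) = (-1/4 + n)**2 + W*n**2 (S(n, W) = (n*n)*W + (-1/4 + n)**2 = n**2*W + (-1/4 + n)**2 = W*n**2 + (-1/4 + n)**2 = (-1/4 + n)**2 + W*n**2)
S(4, 19)*F = ((-1 + 4*4)**2/16 + 19*4**2)*237 = ((-1 + 16)**2/16 + 19*16)*237 = ((1/16)*15**2 + 304)*237 = ((1/16)*225 + 304)*237 = (225/16 + 304)*237 = (5089/16)*237 = 1206093/16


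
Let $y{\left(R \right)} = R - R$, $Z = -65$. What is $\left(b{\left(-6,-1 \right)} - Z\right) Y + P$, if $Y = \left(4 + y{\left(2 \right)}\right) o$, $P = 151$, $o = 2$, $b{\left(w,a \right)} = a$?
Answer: $663$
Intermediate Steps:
$y{\left(R \right)} = 0$
$Y = 8$ ($Y = \left(4 + 0\right) 2 = 4 \cdot 2 = 8$)
$\left(b{\left(-6,-1 \right)} - Z\right) Y + P = \left(-1 - -65\right) 8 + 151 = \left(-1 + 65\right) 8 + 151 = 64 \cdot 8 + 151 = 512 + 151 = 663$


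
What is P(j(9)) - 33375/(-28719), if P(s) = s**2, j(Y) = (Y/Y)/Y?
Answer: 303566/258471 ≈ 1.1745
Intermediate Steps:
j(Y) = 1/Y
P(j(9)) - 33375/(-28719) = (1/9)**2 - 33375/(-28719) = (1/9)**2 - 33375*(-1/28719) = 1/81 + 11125/9573 = 303566/258471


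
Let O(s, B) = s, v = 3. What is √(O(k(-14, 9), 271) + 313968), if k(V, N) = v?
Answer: √313971 ≈ 560.33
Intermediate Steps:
k(V, N) = 3
√(O(k(-14, 9), 271) + 313968) = √(3 + 313968) = √313971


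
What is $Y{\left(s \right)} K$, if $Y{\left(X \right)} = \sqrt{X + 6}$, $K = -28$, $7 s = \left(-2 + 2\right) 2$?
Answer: $- 28 \sqrt{6} \approx -68.586$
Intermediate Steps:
$s = 0$ ($s = \frac{\left(-2 + 2\right) 2}{7} = \frac{0 \cdot 2}{7} = \frac{1}{7} \cdot 0 = 0$)
$Y{\left(X \right)} = \sqrt{6 + X}$
$Y{\left(s \right)} K = \sqrt{6 + 0} \left(-28\right) = \sqrt{6} \left(-28\right) = - 28 \sqrt{6}$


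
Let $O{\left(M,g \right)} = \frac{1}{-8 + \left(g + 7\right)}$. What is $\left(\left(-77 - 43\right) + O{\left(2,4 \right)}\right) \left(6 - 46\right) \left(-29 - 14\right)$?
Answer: $- \frac{617480}{3} \approx -2.0583 \cdot 10^{5}$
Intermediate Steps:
$O{\left(M,g \right)} = \frac{1}{-1 + g}$ ($O{\left(M,g \right)} = \frac{1}{-8 + \left(7 + g\right)} = \frac{1}{-1 + g}$)
$\left(\left(-77 - 43\right) + O{\left(2,4 \right)}\right) \left(6 - 46\right) \left(-29 - 14\right) = \left(\left(-77 - 43\right) + \frac{1}{-1 + 4}\right) \left(6 - 46\right) \left(-29 - 14\right) = \left(\left(-77 - 43\right) + \frac{1}{3}\right) \left(\left(-40\right) \left(-43\right)\right) = \left(-120 + \frac{1}{3}\right) 1720 = \left(- \frac{359}{3}\right) 1720 = - \frac{617480}{3}$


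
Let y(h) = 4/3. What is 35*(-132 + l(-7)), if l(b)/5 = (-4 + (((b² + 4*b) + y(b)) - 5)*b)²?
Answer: 24699220/9 ≈ 2.7444e+6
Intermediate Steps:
y(h) = 4/3 (y(h) = 4*(⅓) = 4/3)
l(b) = 5*(-4 + b*(-11/3 + b² + 4*b))² (l(b) = 5*(-4 + (((b² + 4*b) + 4/3) - 5)*b)² = 5*(-4 + ((4/3 + b² + 4*b) - 5)*b)² = 5*(-4 + (-11/3 + b² + 4*b)*b)² = 5*(-4 + b*(-11/3 + b² + 4*b))²)
35*(-132 + l(-7)) = 35*(-132 + 5*(-12 - 11*(-7) + 3*(-7)³ + 12*(-7)²)²/9) = 35*(-132 + 5*(-12 + 77 + 3*(-343) + 12*49)²/9) = 35*(-132 + 5*(-12 + 77 - 1029 + 588)²/9) = 35*(-132 + (5/9)*(-376)²) = 35*(-132 + (5/9)*141376) = 35*(-132 + 706880/9) = 35*(705692/9) = 24699220/9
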